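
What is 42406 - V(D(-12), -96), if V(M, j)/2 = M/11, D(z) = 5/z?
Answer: 2798801/66 ≈ 42406.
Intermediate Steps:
V(M, j) = 2*M/11 (V(M, j) = 2*(M/11) = 2*M/11)
42406 - V(D(-12), -96) = 42406 - 2*5/(-12)/11 = 42406 - 2*5*(-1/12)/11 = 42406 - 2*(-5)/(11*12) = 42406 - 1*(-5/66) = 42406 + 5/66 = 2798801/66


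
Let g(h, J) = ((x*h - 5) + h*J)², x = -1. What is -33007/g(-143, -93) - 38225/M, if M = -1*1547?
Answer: 6901586178196/279315443043 ≈ 24.709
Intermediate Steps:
g(h, J) = (-5 - h + J*h)² (g(h, J) = ((-h - 5) + h*J)² = ((-5 - h) + J*h)² = (-5 - h + J*h)²)
M = -1547
-33007/g(-143, -93) - 38225/M = -33007/(-5 - 1*(-143) - 93*(-143))² - 38225/(-1547) = -33007/(-5 + 143 + 13299)² - 38225*(-1/1547) = -33007/(13437²) + 38225/1547 = -33007/180552969 + 38225/1547 = 6901586178196/279315443043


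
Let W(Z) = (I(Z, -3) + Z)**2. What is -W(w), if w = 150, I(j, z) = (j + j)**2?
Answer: -8127022500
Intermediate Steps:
I(j, z) = 4*j**2 (I(j, z) = (2*j)**2 = 4*j**2)
W(Z) = (Z + 4*Z**2)**2 (W(Z) = (4*Z**2 + Z)**2 = (Z + 4*Z**2)**2)
-W(w) = -150**2*(1 + 4*150)**2 = -22500*(1 + 600)**2 = -22500*601**2 = -22500*361201 = -1*8127022500 = -8127022500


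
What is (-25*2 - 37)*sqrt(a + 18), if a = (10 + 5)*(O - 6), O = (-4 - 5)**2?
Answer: -261*sqrt(127) ≈ -2941.3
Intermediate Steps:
O = 81 (O = (-9)**2 = 81)
a = 1125 (a = (10 + 5)*(81 - 6) = 15*75 = 1125)
(-25*2 - 37)*sqrt(a + 18) = (-25*2 - 37)*sqrt(1125 + 18) = (-50 - 37)*sqrt(1143) = -261*sqrt(127)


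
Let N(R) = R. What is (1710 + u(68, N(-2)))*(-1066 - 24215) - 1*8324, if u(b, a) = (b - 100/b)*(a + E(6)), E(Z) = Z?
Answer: -849431422/17 ≈ -4.9967e+7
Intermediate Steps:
u(b, a) = (6 + a)*(b - 100/b) (u(b, a) = (b - 100/b)*(a + 6) = (b - 100/b)*(6 + a) = (6 + a)*(b - 100/b))
(1710 + u(68, N(-2)))*(-1066 - 24215) - 1*8324 = (1710 + (-600 - 100*(-2) + 68**2*(6 - 2))/68)*(-1066 - 24215) - 1*8324 = (1710 + (-600 + 200 + 4624*4)/68)*(-25281) - 8324 = (1710 + (-600 + 200 + 18496)/68)*(-25281) - 8324 = (1710 + (1/68)*18096)*(-25281) - 8324 = (1710 + 4524/17)*(-25281) - 8324 = (33594/17)*(-25281) - 8324 = -849289914/17 - 8324 = -849431422/17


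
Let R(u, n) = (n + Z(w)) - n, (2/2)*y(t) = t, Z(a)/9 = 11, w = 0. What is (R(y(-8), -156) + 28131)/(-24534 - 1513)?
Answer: -28230/26047 ≈ -1.0838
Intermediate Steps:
Z(a) = 99 (Z(a) = 9*11 = 99)
y(t) = t
R(u, n) = 99 (R(u, n) = (n + 99) - n = (99 + n) - n = 99)
(R(y(-8), -156) + 28131)/(-24534 - 1513) = (99 + 28131)/(-24534 - 1513) = 28230/(-26047) = 28230*(-1/26047) = -28230/26047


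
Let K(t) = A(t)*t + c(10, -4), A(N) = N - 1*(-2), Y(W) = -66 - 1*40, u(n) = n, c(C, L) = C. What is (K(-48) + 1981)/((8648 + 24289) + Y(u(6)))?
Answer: 4199/32831 ≈ 0.12790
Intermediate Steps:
Y(W) = -106 (Y(W) = -66 - 40 = -106)
A(N) = 2 + N (A(N) = N + 2 = 2 + N)
K(t) = 10 + t*(2 + t) (K(t) = (2 + t)*t + 10 = t*(2 + t) + 10 = 10 + t*(2 + t))
(K(-48) + 1981)/((8648 + 24289) + Y(u(6))) = ((10 - 48*(2 - 48)) + 1981)/((8648 + 24289) - 106) = ((10 - 48*(-46)) + 1981)/(32937 - 106) = ((10 + 2208) + 1981)/32831 = (2218 + 1981)*(1/32831) = 4199*(1/32831) = 4199/32831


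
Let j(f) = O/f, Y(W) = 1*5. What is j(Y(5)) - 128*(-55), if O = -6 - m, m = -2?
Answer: 35196/5 ≈ 7039.2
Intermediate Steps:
O = -4 (O = -6 - 1*(-2) = -6 + 2 = -4)
Y(W) = 5
j(f) = -4/f
j(Y(5)) - 128*(-55) = -4/5 - 128*(-55) = -4*⅕ + 7040 = -⅘ + 7040 = 35196/5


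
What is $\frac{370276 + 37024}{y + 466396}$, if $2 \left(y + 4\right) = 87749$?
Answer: $\frac{814600}{1020533} \approx 0.79821$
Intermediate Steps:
$y = \frac{87741}{2}$ ($y = -4 + \frac{1}{2} \cdot 87749 = -4 + \frac{87749}{2} = \frac{87741}{2} \approx 43871.0$)
$\frac{370276 + 37024}{y + 466396} = \frac{370276 + 37024}{\frac{87741}{2} + 466396} = \frac{407300}{\frac{1020533}{2}} = 407300 \cdot \frac{2}{1020533} = \frac{814600}{1020533}$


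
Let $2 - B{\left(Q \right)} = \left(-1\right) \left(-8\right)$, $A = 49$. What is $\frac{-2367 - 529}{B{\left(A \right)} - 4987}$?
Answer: $\frac{2896}{4993} \approx 0.58001$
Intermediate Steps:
$B{\left(Q \right)} = -6$ ($B{\left(Q \right)} = 2 - \left(-1\right) \left(-8\right) = 2 - 8 = -6$)
$\frac{-2367 - 529}{B{\left(A \right)} - 4987} = \frac{-2367 - 529}{-6 - 4987} = - \frac{2896}{-4993} = \left(-2896\right) \left(- \frac{1}{4993}\right) = \frac{2896}{4993}$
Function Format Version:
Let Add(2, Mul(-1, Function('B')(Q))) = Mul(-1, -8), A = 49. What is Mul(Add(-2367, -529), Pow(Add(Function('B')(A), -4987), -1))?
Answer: Rational(2896, 4993) ≈ 0.58001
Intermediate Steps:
Function('B')(Q) = -6 (Function('B')(Q) = Add(2, Mul(-1, Mul(-1, -8))) = Add(2, Mul(-1, 8)) = Add(2, -8) = -6)
Mul(Add(-2367, -529), Pow(Add(Function('B')(A), -4987), -1)) = Mul(Add(-2367, -529), Pow(Add(-6, -4987), -1)) = Mul(-2896, Pow(-4993, -1)) = Mul(-2896, Rational(-1, 4993)) = Rational(2896, 4993)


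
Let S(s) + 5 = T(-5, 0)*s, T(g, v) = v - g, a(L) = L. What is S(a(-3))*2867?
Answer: -57340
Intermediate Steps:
S(s) = -5 + 5*s (S(s) = -5 + (0 - 1*(-5))*s = -5 + (0 + 5)*s = -5 + 5*s)
S(a(-3))*2867 = (-5 + 5*(-3))*2867 = (-5 - 15)*2867 = -20*2867 = -57340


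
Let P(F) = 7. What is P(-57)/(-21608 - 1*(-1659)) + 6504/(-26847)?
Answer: -43312075/178523601 ≈ -0.24261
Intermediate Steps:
P(-57)/(-21608 - 1*(-1659)) + 6504/(-26847) = 7/(-21608 - 1*(-1659)) + 6504/(-26847) = 7/(-21608 + 1659) + 6504*(-1/26847) = 7/(-19949) - 2168/8949 = 7*(-1/19949) - 2168/8949 = -7/19949 - 2168/8949 = -43312075/178523601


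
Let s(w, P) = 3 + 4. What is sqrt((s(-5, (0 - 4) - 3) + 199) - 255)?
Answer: 7*I ≈ 7.0*I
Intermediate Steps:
s(w, P) = 7
sqrt((s(-5, (0 - 4) - 3) + 199) - 255) = sqrt((7 + 199) - 255) = sqrt(206 - 255) = sqrt(-49) = 7*I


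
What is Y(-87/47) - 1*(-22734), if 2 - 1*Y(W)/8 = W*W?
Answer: 50194198/2209 ≈ 22723.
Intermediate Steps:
Y(W) = 16 - 8*W² (Y(W) = 16 - 8*W*W = 16 - 8*W²)
Y(-87/47) - 1*(-22734) = (16 - 8*(-87/47)²) - 1*(-22734) = (16 - 8*(-87*1/47)²) + 22734 = (16 - 8*(-87/47)²) + 22734 = (16 - 8*7569/2209) + 22734 = (16 - 60552/2209) + 22734 = -25208/2209 + 22734 = 50194198/2209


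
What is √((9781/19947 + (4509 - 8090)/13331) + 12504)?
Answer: 2*√221043275218963196706/265913457 ≈ 111.82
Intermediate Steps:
√((9781/19947 + (4509 - 8090)/13331) + 12504) = √((9781*(1/19947) - 3581*1/13331) + 12504) = √((9781/19947 - 3581/13331) + 12504) = √(58960304/265913457 + 12504) = √(3325040826632/265913457) = 2*√221043275218963196706/265913457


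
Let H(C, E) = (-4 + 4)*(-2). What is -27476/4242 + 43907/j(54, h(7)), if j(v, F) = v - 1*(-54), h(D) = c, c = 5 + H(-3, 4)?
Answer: 30547681/76356 ≈ 400.07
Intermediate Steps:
H(C, E) = 0 (H(C, E) = 0*(-2) = 0)
c = 5 (c = 5 + 0 = 5)
h(D) = 5
j(v, F) = 54 + v (j(v, F) = v + 54 = 54 + v)
-27476/4242 + 43907/j(54, h(7)) = -27476/4242 + 43907/(54 + 54) = -27476*1/4242 + 43907/108 = -13738/2121 + 43907*(1/108) = -13738/2121 + 43907/108 = 30547681/76356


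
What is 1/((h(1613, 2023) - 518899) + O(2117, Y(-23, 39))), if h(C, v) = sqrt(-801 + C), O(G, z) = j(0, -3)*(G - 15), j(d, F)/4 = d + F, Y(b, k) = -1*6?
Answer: -544123/296069838317 - 2*sqrt(203)/296069838317 ≈ -1.8379e-6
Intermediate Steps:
Y(b, k) = -6
j(d, F) = 4*F + 4*d (j(d, F) = 4*(d + F) = 4*(F + d) = 4*F + 4*d)
O(G, z) = 180 - 12*G (O(G, z) = (4*(-3) + 4*0)*(G - 15) = (-12 + 0)*(-15 + G) = -12*(-15 + G) = 180 - 12*G)
1/((h(1613, 2023) - 518899) + O(2117, Y(-23, 39))) = 1/((sqrt(-801 + 1613) - 518899) + (180 - 12*2117)) = 1/((sqrt(812) - 518899) + (180 - 25404)) = 1/((2*sqrt(203) - 518899) - 25224) = 1/((-518899 + 2*sqrt(203)) - 25224) = 1/(-544123 + 2*sqrt(203))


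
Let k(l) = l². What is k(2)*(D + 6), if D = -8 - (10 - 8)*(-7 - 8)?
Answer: 112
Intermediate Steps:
D = 22 (D = -8 - 2*(-15) = -8 - 1*(-30) = -8 + 30 = 22)
k(2)*(D + 6) = 2²*(22 + 6) = 4*28 = 112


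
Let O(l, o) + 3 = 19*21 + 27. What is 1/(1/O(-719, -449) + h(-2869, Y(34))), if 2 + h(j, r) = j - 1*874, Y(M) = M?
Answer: -423/1584134 ≈ -0.00026702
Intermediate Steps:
O(l, o) = 423 (O(l, o) = -3 + (19*21 + 27) = -3 + (399 + 27) = -3 + 426 = 423)
h(j, r) = -876 + j (h(j, r) = -2 + (j - 1*874) = -2 + (j - 874) = -2 + (-874 + j) = -876 + j)
1/(1/O(-719, -449) + h(-2869, Y(34))) = 1/(1/423 + (-876 - 2869)) = 1/(1/423 - 3745) = 1/(-1584134/423) = -423/1584134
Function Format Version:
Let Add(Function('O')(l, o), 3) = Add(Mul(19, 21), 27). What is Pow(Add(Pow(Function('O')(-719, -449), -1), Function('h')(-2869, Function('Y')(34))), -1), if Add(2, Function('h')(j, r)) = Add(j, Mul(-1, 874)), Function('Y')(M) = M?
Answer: Rational(-423, 1584134) ≈ -0.00026702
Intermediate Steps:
Function('O')(l, o) = 423 (Function('O')(l, o) = Add(-3, Add(Mul(19, 21), 27)) = Add(-3, Add(399, 27)) = Add(-3, 426) = 423)
Function('h')(j, r) = Add(-876, j) (Function('h')(j, r) = Add(-2, Add(j, Mul(-1, 874))) = Add(-2, Add(j, -874)) = Add(-2, Add(-874, j)) = Add(-876, j))
Pow(Add(Pow(Function('O')(-719, -449), -1), Function('h')(-2869, Function('Y')(34))), -1) = Pow(Add(Pow(423, -1), Add(-876, -2869)), -1) = Pow(Add(Rational(1, 423), -3745), -1) = Pow(Rational(-1584134, 423), -1) = Rational(-423, 1584134)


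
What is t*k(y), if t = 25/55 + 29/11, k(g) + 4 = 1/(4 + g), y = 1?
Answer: -646/55 ≈ -11.745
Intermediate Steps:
k(g) = -4 + 1/(4 + g)
t = 34/11 (t = 25*(1/55) + 29*(1/11) = 5/11 + 29/11 = 34/11 ≈ 3.0909)
t*k(y) = 34*((-15 - 4*1)/(4 + 1))/11 = 34*((-15 - 4)/5)/11 = 34*((1/5)*(-19))/11 = (34/11)*(-19/5) = -646/55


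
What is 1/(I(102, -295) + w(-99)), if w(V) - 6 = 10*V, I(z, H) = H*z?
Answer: -1/31074 ≈ -3.2181e-5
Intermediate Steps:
w(V) = 6 + 10*V
1/(I(102, -295) + w(-99)) = 1/(-295*102 + (6 + 10*(-99))) = 1/(-30090 + (6 - 990)) = 1/(-30090 - 984) = 1/(-31074) = -1/31074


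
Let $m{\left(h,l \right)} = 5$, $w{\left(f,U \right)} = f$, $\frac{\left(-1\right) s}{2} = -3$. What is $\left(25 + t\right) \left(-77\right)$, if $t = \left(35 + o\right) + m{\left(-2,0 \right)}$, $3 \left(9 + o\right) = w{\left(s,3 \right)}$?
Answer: $-4466$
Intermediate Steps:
$s = 6$ ($s = \left(-2\right) \left(-3\right) = 6$)
$o = -7$ ($o = -9 + \frac{1}{3} \cdot 6 = -9 + 2 = -7$)
$t = 33$ ($t = \left(35 - 7\right) + 5 = 28 + 5 = 33$)
$\left(25 + t\right) \left(-77\right) = \left(25 + 33\right) \left(-77\right) = 58 \left(-77\right) = -4466$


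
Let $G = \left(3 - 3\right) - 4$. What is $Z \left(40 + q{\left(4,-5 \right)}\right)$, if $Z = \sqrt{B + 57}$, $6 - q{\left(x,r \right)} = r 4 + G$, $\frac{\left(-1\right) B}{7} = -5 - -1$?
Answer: $70 \sqrt{85} \approx 645.37$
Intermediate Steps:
$G = -4$ ($G = 0 - 4 = -4$)
$B = 28$ ($B = - 7 \left(-5 - -1\right) = - 7 \left(-5 + 1\right) = \left(-7\right) \left(-4\right) = 28$)
$q{\left(x,r \right)} = 10 - 4 r$ ($q{\left(x,r \right)} = 6 - \left(r 4 - 4\right) = 6 - \left(4 r - 4\right) = 6 - \left(-4 + 4 r\right) = 10 - 4 r$)
$Z = \sqrt{85}$ ($Z = \sqrt{28 + 57} = \sqrt{85} \approx 9.2195$)
$Z \left(40 + q{\left(4,-5 \right)}\right) = \sqrt{85} \left(40 + \left(10 - -20\right)\right) = \sqrt{85} \left(40 + \left(10 + 20\right)\right) = \sqrt{85} \left(40 + 30\right) = \sqrt{85} \cdot 70 = 70 \sqrt{85}$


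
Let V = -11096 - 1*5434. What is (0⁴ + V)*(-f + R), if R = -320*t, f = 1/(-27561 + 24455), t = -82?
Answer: -673609409865/1553 ≈ -4.3375e+8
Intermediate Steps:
f = -1/3106 (f = 1/(-3106) = -1/3106 ≈ -0.00032196)
V = -16530 (V = -11096 - 5434 = -16530)
R = 26240 (R = -320*(-82) = 26240)
(0⁴ + V)*(-f + R) = (0⁴ - 16530)*(-1*(-1/3106) + 26240) = (0 - 16530)*(1/3106 + 26240) = -16530*81501441/3106 = -673609409865/1553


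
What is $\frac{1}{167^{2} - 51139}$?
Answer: $- \frac{1}{23250} \approx -4.3011 \cdot 10^{-5}$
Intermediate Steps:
$\frac{1}{167^{2} - 51139} = \frac{1}{27889 - 51139} = \frac{1}{-23250} = - \frac{1}{23250}$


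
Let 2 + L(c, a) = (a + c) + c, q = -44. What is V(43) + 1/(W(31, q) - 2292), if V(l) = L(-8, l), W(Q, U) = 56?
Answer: 55899/2236 ≈ 25.000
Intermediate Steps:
L(c, a) = -2 + a + 2*c (L(c, a) = -2 + ((a + c) + c) = -2 + (a + 2*c) = -2 + a + 2*c)
V(l) = -18 + l (V(l) = -2 + l + 2*(-8) = -2 + l - 16 = -18 + l)
V(43) + 1/(W(31, q) - 2292) = (-18 + 43) + 1/(56 - 2292) = 25 + 1/(-2236) = 25 - 1/2236 = 55899/2236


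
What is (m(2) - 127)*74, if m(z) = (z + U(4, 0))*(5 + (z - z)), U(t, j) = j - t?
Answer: -10138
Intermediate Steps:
m(z) = -20 + 5*z (m(z) = (z + (0 - 1*4))*(5 + (z - z)) = (z + (0 - 4))*(5 + 0) = (z - 4)*5 = (-4 + z)*5 = -20 + 5*z)
(m(2) - 127)*74 = ((-20 + 5*2) - 127)*74 = ((-20 + 10) - 127)*74 = (-10 - 127)*74 = -137*74 = -10138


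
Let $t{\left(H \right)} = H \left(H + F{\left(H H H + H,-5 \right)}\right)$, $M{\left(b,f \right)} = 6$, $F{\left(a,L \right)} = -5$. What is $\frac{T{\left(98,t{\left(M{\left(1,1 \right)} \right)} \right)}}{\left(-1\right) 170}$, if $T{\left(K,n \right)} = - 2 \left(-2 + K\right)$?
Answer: $\frac{96}{85} \approx 1.1294$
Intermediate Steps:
$t{\left(H \right)} = H \left(-5 + H\right)$ ($t{\left(H \right)} = H \left(H - 5\right) = H \left(-5 + H\right)$)
$T{\left(K,n \right)} = 4 - 2 K$
$\frac{T{\left(98,t{\left(M{\left(1,1 \right)} \right)} \right)}}{\left(-1\right) 170} = \frac{4 - 196}{\left(-1\right) 170} = \frac{4 - 196}{-170} = \left(-192\right) \left(- \frac{1}{170}\right) = \frac{96}{85}$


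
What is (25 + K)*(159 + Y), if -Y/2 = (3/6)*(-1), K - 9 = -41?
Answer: -1120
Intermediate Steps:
K = -32 (K = 9 - 41 = -32)
Y = 1 (Y = -2*3/6*(-1) = -2*(⅙)*3*(-1) = -(-1) = -2*(-½) = 1)
(25 + K)*(159 + Y) = (25 - 32)*(159 + 1) = -7*160 = -1120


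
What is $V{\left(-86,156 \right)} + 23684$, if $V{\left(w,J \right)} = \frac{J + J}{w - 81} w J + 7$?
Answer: $\frac{8142189}{167} \approx 48756.0$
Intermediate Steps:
$V{\left(w,J \right)} = 7 + \frac{2 w J^{2}}{-81 + w}$ ($V{\left(w,J \right)} = \frac{2 J}{-81 + w} w J + 7 = \frac{2 J w}{-81 + w} J + 7 = \frac{2 w J^{2}}{-81 + w} + 7 = 7 + \frac{2 w J^{2}}{-81 + w}$)
$V{\left(-86,156 \right)} + 23684 = \frac{-567 + 7 \left(-86\right) + 2 \left(-86\right) 156^{2}}{-81 - 86} + 23684 = \frac{-567 - 602 + 2 \left(-86\right) 24336}{-167} + 23684 = - \frac{-567 - 602 - 4185792}{167} + 23684 = \left(- \frac{1}{167}\right) \left(-4186961\right) + 23684 = \frac{4186961}{167} + 23684 = \frac{8142189}{167}$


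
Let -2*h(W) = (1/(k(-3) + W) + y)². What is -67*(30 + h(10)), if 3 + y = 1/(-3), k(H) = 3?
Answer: -5033777/3042 ≈ -1654.8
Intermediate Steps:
y = -10/3 (y = -3 + 1/(-3) = -3 + 1*(-⅓) = -3 - ⅓ = -10/3 ≈ -3.3333)
h(W) = -(-10/3 + 1/(3 + W))²/2 (h(W) = -(1/(3 + W) - 10/3)²/2 = -(-10/3 + 1/(3 + W))²/2)
-67*(30 + h(10)) = -67*(30 - (27 + 10*10)²/(18*(3 + 10)²)) = -67*(30 - 1/18*(27 + 100)²/13²) = -67*(30 - 1/18*1/169*127²) = -67*(30 - 1/18*1/169*16129) = -67*(30 - 16129/3042) = -67*75131/3042 = -5033777/3042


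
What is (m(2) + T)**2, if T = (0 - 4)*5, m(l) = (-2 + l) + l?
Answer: 324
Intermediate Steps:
m(l) = -2 + 2*l
T = -20 (T = -4*5 = -20)
(m(2) + T)**2 = ((-2 + 2*2) - 20)**2 = ((-2 + 4) - 20)**2 = (2 - 20)**2 = (-18)**2 = 324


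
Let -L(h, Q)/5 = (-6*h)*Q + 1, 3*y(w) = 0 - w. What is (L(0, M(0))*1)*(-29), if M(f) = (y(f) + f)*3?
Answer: 145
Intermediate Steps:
y(w) = -w/3 (y(w) = (0 - w)/3 = (-w)/3 = -w/3)
M(f) = 2*f (M(f) = (-f/3 + f)*3 = (2*f/3)*3 = 2*f)
L(h, Q) = -5 + 30*Q*h (L(h, Q) = -5*((-6*h)*Q + 1) = -5*(-6*Q*h + 1) = -5*(1 - 6*Q*h) = -5 + 30*Q*h)
(L(0, M(0))*1)*(-29) = ((-5 + 30*(2*0)*0)*1)*(-29) = ((-5 + 30*0*0)*1)*(-29) = ((-5 + 0)*1)*(-29) = -5*1*(-29) = -5*(-29) = 145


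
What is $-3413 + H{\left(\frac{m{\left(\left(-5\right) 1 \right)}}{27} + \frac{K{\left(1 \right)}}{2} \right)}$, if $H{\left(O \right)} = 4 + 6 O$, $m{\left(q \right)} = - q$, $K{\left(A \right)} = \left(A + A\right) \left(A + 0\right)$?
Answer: $- \frac{30617}{9} \approx -3401.9$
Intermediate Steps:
$K{\left(A \right)} = 2 A^{2}$ ($K{\left(A \right)} = 2 A A = 2 A^{2}$)
$-3413 + H{\left(\frac{m{\left(\left(-5\right) 1 \right)}}{27} + \frac{K{\left(1 \right)}}{2} \right)} = -3413 + \left(4 + 6 \left(\frac{\left(-1\right) \left(\left(-5\right) 1\right)}{27} + \frac{2 \cdot 1^{2}}{2}\right)\right) = -3413 + \left(4 + 6 \left(\left(-1\right) \left(-5\right) \frac{1}{27} + 2 \cdot 1 \cdot \frac{1}{2}\right)\right) = -3413 + \left(4 + 6 \left(5 \cdot \frac{1}{27} + 2 \cdot \frac{1}{2}\right)\right) = -3413 + \left(4 + 6 \left(\frac{5}{27} + 1\right)\right) = -3413 + \left(4 + 6 \cdot \frac{32}{27}\right) = -3413 + \left(4 + \frac{64}{9}\right) = -3413 + \frac{100}{9} = - \frac{30617}{9}$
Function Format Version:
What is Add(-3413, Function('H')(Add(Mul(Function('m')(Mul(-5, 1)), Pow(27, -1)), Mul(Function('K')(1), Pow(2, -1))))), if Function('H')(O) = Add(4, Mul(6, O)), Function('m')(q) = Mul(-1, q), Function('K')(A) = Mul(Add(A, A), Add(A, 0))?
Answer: Rational(-30617, 9) ≈ -3401.9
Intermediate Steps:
Function('K')(A) = Mul(2, Pow(A, 2)) (Function('K')(A) = Mul(Mul(2, A), A) = Mul(2, Pow(A, 2)))
Add(-3413, Function('H')(Add(Mul(Function('m')(Mul(-5, 1)), Pow(27, -1)), Mul(Function('K')(1), Pow(2, -1))))) = Add(-3413, Add(4, Mul(6, Add(Mul(Mul(-1, Mul(-5, 1)), Pow(27, -1)), Mul(Mul(2, Pow(1, 2)), Pow(2, -1)))))) = Add(-3413, Add(4, Mul(6, Add(Mul(Mul(-1, -5), Rational(1, 27)), Mul(Mul(2, 1), Rational(1, 2)))))) = Add(-3413, Add(4, Mul(6, Add(Mul(5, Rational(1, 27)), Mul(2, Rational(1, 2)))))) = Add(-3413, Add(4, Mul(6, Add(Rational(5, 27), 1)))) = Add(-3413, Add(4, Mul(6, Rational(32, 27)))) = Add(-3413, Add(4, Rational(64, 9))) = Add(-3413, Rational(100, 9)) = Rational(-30617, 9)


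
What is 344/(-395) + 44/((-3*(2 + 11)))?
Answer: -30796/15405 ≈ -1.9991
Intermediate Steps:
344/(-395) + 44/((-3*(2 + 11))) = 344*(-1/395) + 44/((-3*13)) = -344/395 + 44/(-39) = -344/395 + 44*(-1/39) = -344/395 - 44/39 = -30796/15405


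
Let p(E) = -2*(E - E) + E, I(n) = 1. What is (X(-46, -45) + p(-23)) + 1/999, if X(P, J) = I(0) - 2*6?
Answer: -33965/999 ≈ -33.999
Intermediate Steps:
X(P, J) = -11 (X(P, J) = 1 - 2*6 = 1 - 12 = -11)
p(E) = E (p(E) = -2*0 + E = 0 + E = E)
(X(-46, -45) + p(-23)) + 1/999 = (-11 - 23) + 1/999 = -34 + 1/999 = -33965/999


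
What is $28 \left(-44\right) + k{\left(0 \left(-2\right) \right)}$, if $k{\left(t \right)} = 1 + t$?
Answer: $-1231$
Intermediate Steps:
$28 \left(-44\right) + k{\left(0 \left(-2\right) \right)} = 28 \left(-44\right) + \left(1 + 0 \left(-2\right)\right) = -1232 + \left(1 + 0\right) = -1232 + 1 = -1231$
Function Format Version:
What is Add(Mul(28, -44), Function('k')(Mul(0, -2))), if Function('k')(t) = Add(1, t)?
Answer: -1231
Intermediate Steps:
Add(Mul(28, -44), Function('k')(Mul(0, -2))) = Add(Mul(28, -44), Add(1, Mul(0, -2))) = Add(-1232, Add(1, 0)) = Add(-1232, 1) = -1231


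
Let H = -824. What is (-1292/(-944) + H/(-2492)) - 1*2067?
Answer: -303657031/147028 ≈ -2065.3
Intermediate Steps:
(-1292/(-944) + H/(-2492)) - 1*2067 = (-1292/(-944) - 824/(-2492)) - 1*2067 = (-1292*(-1/944) - 824*(-1/2492)) - 2067 = (323/236 + 206/623) - 2067 = 249845/147028 - 2067 = -303657031/147028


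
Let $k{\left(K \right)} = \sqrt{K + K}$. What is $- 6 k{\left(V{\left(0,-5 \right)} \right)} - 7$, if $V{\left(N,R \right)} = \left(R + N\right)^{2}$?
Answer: $-7 - 30 \sqrt{2} \approx -49.426$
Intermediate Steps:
$V{\left(N,R \right)} = \left(N + R\right)^{2}$
$k{\left(K \right)} = \sqrt{2} \sqrt{K}$ ($k{\left(K \right)} = \sqrt{2 K} = \sqrt{2} \sqrt{K}$)
$- 6 k{\left(V{\left(0,-5 \right)} \right)} - 7 = - 6 \sqrt{2} \sqrt{\left(0 - 5\right)^{2}} - 7 = - 6 \sqrt{2} \sqrt{\left(-5\right)^{2}} - 7 = - 6 \sqrt{2} \sqrt{25} - 7 = - 6 \sqrt{2} \cdot 5 - 7 = - 6 \cdot 5 \sqrt{2} - 7 = - 30 \sqrt{2} - 7 = -7 - 30 \sqrt{2}$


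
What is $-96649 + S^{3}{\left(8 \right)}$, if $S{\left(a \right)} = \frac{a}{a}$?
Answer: $-96648$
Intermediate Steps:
$S{\left(a \right)} = 1$
$-96649 + S^{3}{\left(8 \right)} = -96649 + 1^{3} = -96649 + 1 = -96648$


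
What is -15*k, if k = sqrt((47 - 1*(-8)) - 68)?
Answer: -15*I*sqrt(13) ≈ -54.083*I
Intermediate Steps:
k = I*sqrt(13) (k = sqrt((47 + 8) - 68) = sqrt(55 - 68) = sqrt(-13) = I*sqrt(13) ≈ 3.6056*I)
-15*k = -15*I*sqrt(13)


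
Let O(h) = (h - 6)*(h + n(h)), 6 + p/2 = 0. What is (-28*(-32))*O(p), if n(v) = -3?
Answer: 241920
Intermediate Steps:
p = -12 (p = -12 + 2*0 = -12 + 0 = -12)
O(h) = (-6 + h)*(-3 + h) (O(h) = (h - 6)*(h - 3) = (-6 + h)*(-3 + h))
(-28*(-32))*O(p) = (-28*(-32))*(18 + (-12)**2 - 9*(-12)) = 896*(18 + 144 + 108) = 896*270 = 241920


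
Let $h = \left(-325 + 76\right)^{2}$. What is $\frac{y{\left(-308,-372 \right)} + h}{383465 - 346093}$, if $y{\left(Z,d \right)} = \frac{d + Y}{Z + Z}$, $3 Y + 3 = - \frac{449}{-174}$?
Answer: $\frac{2848105687}{1716720192} \approx 1.659$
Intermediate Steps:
$Y = - \frac{73}{522}$ ($Y = -1 + \frac{\left(-449\right) \frac{1}{-174}}{3} = -1 + \frac{\left(-449\right) \left(- \frac{1}{174}\right)}{3} = -1 + \frac{1}{3} \cdot \frac{449}{174} = -1 + \frac{449}{522} = - \frac{73}{522} \approx -0.13985$)
$y{\left(Z,d \right)} = \frac{- \frac{73}{522} + d}{2 Z}$ ($y{\left(Z,d \right)} = \frac{d - \frac{73}{522}}{Z + Z} = \frac{- \frac{73}{522} + d}{2 Z}$)
$h = 62001$ ($h = \left(-249\right)^{2} = 62001$)
$\frac{y{\left(-308,-372 \right)} + h}{383465 - 346093} = \frac{\frac{-73 + 522 \left(-372\right)}{1044 \left(-308\right)} + 62001}{383465 - 346093} = \frac{\frac{1}{1044} \left(- \frac{1}{308}\right) \left(-73 - 194184\right) + 62001}{37372} = \left(\frac{1}{1044} \left(- \frac{1}{308}\right) \left(-194257\right) + 62001\right) \frac{1}{37372} = \left(\frac{27751}{45936} + 62001\right) \frac{1}{37372} = \frac{2848105687}{45936} \cdot \frac{1}{37372} = \frac{2848105687}{1716720192}$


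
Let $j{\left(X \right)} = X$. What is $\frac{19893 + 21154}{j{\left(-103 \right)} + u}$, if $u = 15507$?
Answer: $\frac{41047}{15404} \approx 2.6647$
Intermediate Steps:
$\frac{19893 + 21154}{j{\left(-103 \right)} + u} = \frac{19893 + 21154}{-103 + 15507} = \frac{41047}{15404}$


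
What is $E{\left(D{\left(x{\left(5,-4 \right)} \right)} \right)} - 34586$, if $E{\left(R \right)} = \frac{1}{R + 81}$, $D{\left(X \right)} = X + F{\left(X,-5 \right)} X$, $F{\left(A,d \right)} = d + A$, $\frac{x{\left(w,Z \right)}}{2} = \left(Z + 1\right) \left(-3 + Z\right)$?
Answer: $- \frac{58000721}{1677} \approx -34586.0$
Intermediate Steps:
$x{\left(w,Z \right)} = 2 \left(1 + Z\right) \left(-3 + Z\right)$ ($x{\left(w,Z \right)} = 2 \left(Z + 1\right) \left(-3 + Z\right) = 2 \left(1 + Z\right) \left(-3 + Z\right)$)
$F{\left(A,d \right)} = A + d$
$D{\left(X \right)} = X + X \left(-5 + X\right)$ ($D{\left(X \right)} = X + \left(X - 5\right) X = X + \left(-5 + X\right) X = X + X \left(-5 + X\right)$)
$E{\left(R \right)} = \frac{1}{81 + R}$
$E{\left(D{\left(x{\left(5,-4 \right)} \right)} \right)} - 34586 = \frac{1}{81 + \left(-6 - -16 + 2 \left(-4\right)^{2}\right) \left(-4 - \left(-10 - 32\right)\right)} - 34586 = \frac{1}{81 + \left(-6 + 16 + 2 \cdot 16\right) \left(-4 + \left(-6 + 16 + 2 \cdot 16\right)\right)} - 34586 = \frac{1}{81 + \left(-6 + 16 + 32\right) \left(-4 + \left(-6 + 16 + 32\right)\right)} - 34586 = \frac{1}{81 + 42 \left(-4 + 42\right)} - 34586 = \frac{1}{81 + 42 \cdot 38} - 34586 = \frac{1}{81 + 1596} - 34586 = \frac{1}{1677} - 34586 = - \frac{58000721}{1677}$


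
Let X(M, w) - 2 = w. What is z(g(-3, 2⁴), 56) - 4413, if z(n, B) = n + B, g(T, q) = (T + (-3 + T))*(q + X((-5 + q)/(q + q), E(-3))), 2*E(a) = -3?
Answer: -9011/2 ≈ -4505.5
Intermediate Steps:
E(a) = -3/2 (E(a) = (½)*(-3) = -3/2)
X(M, w) = 2 + w
g(T, q) = (½ + q)*(-3 + 2*T) (g(T, q) = (T + (-3 + T))*(q + (2 - 3/2)) = (-3 + 2*T)*(q + ½) = (-3 + 2*T)*(½ + q) = (½ + q)*(-3 + 2*T))
z(n, B) = B + n
z(g(-3, 2⁴), 56) - 4413 = (56 + (-3/2 - 3 - 3*2⁴ + 2*(-3)*2⁴)) - 4413 = (56 + (-3/2 - 3 - 3*16 + 2*(-3)*16)) - 4413 = (56 + (-3/2 - 3 - 48 - 96)) - 4413 = (56 - 297/2) - 4413 = -185/2 - 4413 = -9011/2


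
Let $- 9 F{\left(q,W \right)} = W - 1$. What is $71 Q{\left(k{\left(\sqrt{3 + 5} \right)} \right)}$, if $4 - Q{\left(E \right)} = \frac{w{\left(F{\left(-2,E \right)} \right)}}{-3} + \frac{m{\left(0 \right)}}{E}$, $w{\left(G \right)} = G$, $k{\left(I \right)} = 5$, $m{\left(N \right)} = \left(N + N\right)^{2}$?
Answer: $\frac{7384}{27} \approx 273.48$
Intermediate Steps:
$m{\left(N \right)} = 4 N^{2}$ ($m{\left(N \right)} = \left(2 N\right)^{2} = 4 N^{2}$)
$F{\left(q,W \right)} = \frac{1}{9} - \frac{W}{9}$ ($F{\left(q,W \right)} = - \frac{W - 1}{9} = - \frac{-1 + W}{9} = \frac{1}{9} - \frac{W}{9}$)
$Q{\left(E \right)} = \frac{109}{27} - \frac{E}{27}$ ($Q{\left(E \right)} = 4 - \left(\frac{\frac{1}{9} - \frac{E}{9}}{-3} + \frac{4 \cdot 0^{2}}{E}\right) = 4 - \left(\left(\frac{1}{9} - \frac{E}{9}\right) \left(- \frac{1}{3}\right) + \frac{4 \cdot 0}{E}\right) = 4 - \left(\left(- \frac{1}{27} + \frac{E}{27}\right) + \frac{0}{E}\right) = 4 - \left(\left(- \frac{1}{27} + \frac{E}{27}\right) + 0\right) = 4 - \left(- \frac{1}{27} + \frac{E}{27}\right) = \frac{109}{27} - \frac{E}{27}$)
$71 Q{\left(k{\left(\sqrt{3 + 5} \right)} \right)} = 71 \left(\frac{109}{27} - \frac{5}{27}\right) = 71 \cdot \frac{104}{27} = \frac{7384}{27}$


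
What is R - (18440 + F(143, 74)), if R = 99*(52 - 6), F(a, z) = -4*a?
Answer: -13314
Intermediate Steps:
R = 4554 (R = 99*46 = 4554)
R - (18440 + F(143, 74)) = 4554 - (18440 - 4*143) = 4554 - (18440 - 572) = 4554 - 1*17868 = 4554 - 17868 = -13314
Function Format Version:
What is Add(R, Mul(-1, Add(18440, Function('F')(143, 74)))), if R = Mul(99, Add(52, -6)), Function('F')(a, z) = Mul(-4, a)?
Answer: -13314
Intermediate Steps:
R = 4554 (R = Mul(99, 46) = 4554)
Add(R, Mul(-1, Add(18440, Function('F')(143, 74)))) = Add(4554, Mul(-1, Add(18440, Mul(-4, 143)))) = Add(4554, Mul(-1, Add(18440, -572))) = Add(4554, Mul(-1, 17868)) = Add(4554, -17868) = -13314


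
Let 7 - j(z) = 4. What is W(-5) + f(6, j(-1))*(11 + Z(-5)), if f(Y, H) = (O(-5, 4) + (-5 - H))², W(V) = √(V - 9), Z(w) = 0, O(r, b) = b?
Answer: 176 + I*√14 ≈ 176.0 + 3.7417*I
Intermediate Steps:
j(z) = 3 (j(z) = 7 - 1*4 = 7 - 4 = 3)
W(V) = √(-9 + V)
f(Y, H) = (-1 - H)² (f(Y, H) = (4 + (-5 - H))² = (-1 - H)²)
W(-5) + f(6, j(-1))*(11 + Z(-5)) = √(-9 - 5) + (1 + 3)²*(11 + 0) = √(-14) + 4²*11 = I*√14 + 16*11 = I*√14 + 176 = 176 + I*√14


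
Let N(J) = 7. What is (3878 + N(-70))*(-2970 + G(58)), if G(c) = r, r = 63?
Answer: -11293695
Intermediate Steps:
G(c) = 63
(3878 + N(-70))*(-2970 + G(58)) = (3878 + 7)*(-2970 + 63) = 3885*(-2907) = -11293695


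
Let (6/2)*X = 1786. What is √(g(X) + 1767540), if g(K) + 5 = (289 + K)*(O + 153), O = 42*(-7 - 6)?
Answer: 2*√354998 ≈ 1191.6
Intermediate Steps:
X = 1786/3 (X = (⅓)*1786 = 1786/3 ≈ 595.33)
O = -546 (O = 42*(-13) = -546)
g(K) = -113582 - 393*K (g(K) = -5 + (289 + K)*(-546 + 153) = -5 + (289 + K)*(-393) = -5 + (-113577 - 393*K) = -113582 - 393*K)
√(g(X) + 1767540) = √((-113582 - 393*1786/3) + 1767540) = √((-113582 - 233966) + 1767540) = √(-347548 + 1767540) = √1419992 = 2*√354998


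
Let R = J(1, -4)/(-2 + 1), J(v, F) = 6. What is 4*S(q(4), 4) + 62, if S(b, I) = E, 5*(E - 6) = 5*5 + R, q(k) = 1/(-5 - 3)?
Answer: 506/5 ≈ 101.20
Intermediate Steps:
q(k) = -1/8 (q(k) = 1/(-8) = -1/8)
R = -6 (R = 6/(-2 + 1) = 6/(-1) = 6*(-1) = -6)
E = 49/5 (E = 6 + (5*5 - 6)/5 = 6 + (25 - 6)/5 = 6 + (1/5)*19 = 6 + 19/5 = 49/5 ≈ 9.8000)
S(b, I) = 49/5
4*S(q(4), 4) + 62 = 4*(49/5) + 62 = 196/5 + 62 = 506/5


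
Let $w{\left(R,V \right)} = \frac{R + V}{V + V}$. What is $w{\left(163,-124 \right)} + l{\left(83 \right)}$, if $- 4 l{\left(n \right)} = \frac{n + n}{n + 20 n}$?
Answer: $- \frac{943}{5208} \approx -0.18107$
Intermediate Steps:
$l{\left(n \right)} = - \frac{1}{42}$ ($l{\left(n \right)} = - \frac{\left(n + n\right) \frac{1}{n + 20 n}}{4} = - \frac{2 n \frac{1}{21 n}}{4} = \left(- \frac{1}{4}\right) \frac{2}{21} = - \frac{1}{42}$)
$w{\left(R,V \right)} = \frac{R + V}{2 V}$
$w{\left(163,-124 \right)} + l{\left(83 \right)} = \frac{163 - 124}{2 \left(-124\right)} - \frac{1}{42} = \frac{1}{2} \left(- \frac{1}{124}\right) 39 - \frac{1}{42} = - \frac{39}{248} - \frac{1}{42} = - \frac{943}{5208}$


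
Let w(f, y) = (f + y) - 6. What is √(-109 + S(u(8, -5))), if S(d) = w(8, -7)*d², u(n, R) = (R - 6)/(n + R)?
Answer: I*√1586/3 ≈ 13.275*I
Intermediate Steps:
w(f, y) = -6 + f + y
u(n, R) = (-6 + R)/(R + n)
S(d) = -5*d² (S(d) = (-6 + 8 - 7)*d² = -5*d²)
√(-109 + S(u(8, -5))) = √(-109 - 5*(-6 - 5)²/(-5 + 8)²) = √(-109 - 5*(-11/3)²) = √(-109 - 5*121/9) = √(-109 - 605/9) = √(-1586/9) = I*√1586/3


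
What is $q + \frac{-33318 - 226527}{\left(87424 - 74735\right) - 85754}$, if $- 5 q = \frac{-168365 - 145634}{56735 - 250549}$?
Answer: $\frac{15257710481}{4720339970} \approx 3.2323$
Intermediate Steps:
$q = - \frac{313999}{969070}$ ($q = - \frac{\left(-168365 - 145634\right) \frac{1}{56735 - 250549}}{5} = - \frac{\left(-313999\right) \frac{1}{-193814}}{5} = - \frac{\left(-313999\right) \left(- \frac{1}{193814}\right)}{5} = \left(- \frac{1}{5}\right) \frac{313999}{193814} = - \frac{313999}{969070} \approx -0.32402$)
$q + \frac{-33318 - 226527}{\left(87424 - 74735\right) - 85754} = - \frac{313999}{969070} + \frac{-33318 - 226527}{\left(87424 - 74735\right) - 85754} = - \frac{313999}{969070} - \frac{259845}{12689 - 85754} = - \frac{313999}{969070} - \frac{259845}{-73065} = - \frac{313999}{969070} - - \frac{17323}{4871} = - \frac{313999}{969070} + \frac{17323}{4871} = \frac{15257710481}{4720339970}$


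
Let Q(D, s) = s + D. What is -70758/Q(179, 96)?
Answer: -70758/275 ≈ -257.30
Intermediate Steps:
Q(D, s) = D + s
-70758/Q(179, 96) = -70758/(179 + 96) = -70758/275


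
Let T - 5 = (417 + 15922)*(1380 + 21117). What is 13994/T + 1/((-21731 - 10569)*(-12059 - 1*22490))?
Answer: 57414447729/1508061965352050 ≈ 3.8072e-5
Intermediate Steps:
T = 367578488 (T = 5 + (417 + 15922)*(1380 + 21117) = 5 + 16339*22497 = 5 + 367578483 = 367578488)
13994/T + 1/((-21731 - 10569)*(-12059 - 1*22490)) = 13994/367578488 + 1/((-21731 - 10569)*(-12059 - 1*22490)) = 13994*(1/367578488) + 1/((-32300)*(-12059 - 22490)) = 6997/183789244 - 1/32300/(-34549) = 6997/183789244 - 1/32300*(-1/34549) = 6997/183789244 + 1/1115932700 = 57414447729/1508061965352050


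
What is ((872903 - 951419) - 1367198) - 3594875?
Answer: -5040589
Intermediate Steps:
((872903 - 951419) - 1367198) - 3594875 = (-78516 - 1367198) - 3594875 = -1445714 - 3594875 = -5040589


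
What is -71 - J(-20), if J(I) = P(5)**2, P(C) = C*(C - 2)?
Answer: -296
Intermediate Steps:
P(C) = C*(-2 + C)
J(I) = 225 (J(I) = (5*(-2 + 5))**2 = (5*3)**2 = 15**2 = 225)
-71 - J(-20) = -71 - 1*225 = -71 - 225 = -296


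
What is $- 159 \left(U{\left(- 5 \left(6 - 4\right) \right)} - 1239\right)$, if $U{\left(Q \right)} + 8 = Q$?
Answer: $199863$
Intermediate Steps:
$U{\left(Q \right)} = -8 + Q$
$- 159 \left(U{\left(- 5 \left(6 - 4\right) \right)} - 1239\right) = - 159 \left(\left(-8 - 5 \left(6 - 4\right)\right) - 1239\right) = - 159 \left(\left(-8 - 10\right) - 1239\right) = - 159 \left(-18 - 1239\right) = \left(-159\right) \left(-1257\right) = 199863$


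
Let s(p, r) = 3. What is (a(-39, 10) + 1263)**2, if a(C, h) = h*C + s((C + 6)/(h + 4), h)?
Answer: 767376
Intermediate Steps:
a(C, h) = 3 + C*h (a(C, h) = h*C + 3 = C*h + 3 = 3 + C*h)
(a(-39, 10) + 1263)**2 = ((3 - 39*10) + 1263)**2 = ((3 - 390) + 1263)**2 = (-387 + 1263)**2 = 876**2 = 767376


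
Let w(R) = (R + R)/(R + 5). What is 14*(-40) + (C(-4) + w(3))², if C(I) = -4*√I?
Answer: -9975/16 - 12*I ≈ -623.44 - 12.0*I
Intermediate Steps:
w(R) = 2*R/(5 + R) (w(R) = (2*R)/(5 + R) = 2*R/(5 + R))
14*(-40) + (C(-4) + w(3))² = 14*(-40) + (-8*I + 2*3/(5 + 3))² = -560 + (-8*I + 2*3/8)² = -560 + (-8*I + 2*3*(⅛))² = -560 + (-8*I + ¾)² = -560 + (¾ - 8*I)²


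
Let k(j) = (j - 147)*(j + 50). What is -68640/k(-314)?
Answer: -260/461 ≈ -0.56399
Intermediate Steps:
k(j) = (-147 + j)*(50 + j)
-68640/k(-314) = -68640/(-7350 + (-314)² - 97*(-314)) = -68640/(-7350 + 98596 + 30458) = -68640/121704 = -68640*1/121704 = -260/461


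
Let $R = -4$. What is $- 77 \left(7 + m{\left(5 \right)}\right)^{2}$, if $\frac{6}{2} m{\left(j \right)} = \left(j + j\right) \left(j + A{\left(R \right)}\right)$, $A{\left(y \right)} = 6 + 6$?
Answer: $- \frac{2809037}{9} \approx -3.1212 \cdot 10^{5}$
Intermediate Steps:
$A{\left(y \right)} = 12$
$m{\left(j \right)} = \frac{2 j \left(12 + j\right)}{3}$ ($m{\left(j \right)} = \frac{\left(j + j\right) \left(j + 12\right)}{3} = \frac{2 j \left(12 + j\right)}{3}$)
$- 77 \left(7 + m{\left(5 \right)}\right)^{2} = - 77 \left(7 + \frac{2}{3} \cdot 5 \left(12 + 5\right)\right)^{2} = - 77 \left(7 + \frac{2}{3} \cdot 5 \cdot 17\right)^{2} = - 77 \left(7 + \frac{170}{3}\right)^{2} = - 77 \left(\frac{191}{3}\right)^{2} = \left(-77\right) \frac{36481}{9} = - \frac{2809037}{9}$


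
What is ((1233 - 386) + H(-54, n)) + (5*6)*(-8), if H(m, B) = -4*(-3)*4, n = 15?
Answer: 655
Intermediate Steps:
H(m, B) = 48 (H(m, B) = 12*4 = 48)
((1233 - 386) + H(-54, n)) + (5*6)*(-8) = ((1233 - 386) + 48) + (5*6)*(-8) = (847 + 48) + 30*(-8) = 895 - 240 = 655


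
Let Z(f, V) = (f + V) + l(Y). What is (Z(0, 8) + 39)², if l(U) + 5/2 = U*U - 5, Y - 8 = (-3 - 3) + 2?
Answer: 12321/4 ≈ 3080.3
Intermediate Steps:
Y = 4 (Y = 8 + ((-3 - 3) + 2) = 8 + (-6 + 2) = 8 - 4 = 4)
l(U) = -15/2 + U² (l(U) = -5/2 + (U*U - 5) = -5/2 + (U² - 5) = -5/2 + (-5 + U²) = -15/2 + U²)
Z(f, V) = 17/2 + V + f (Z(f, V) = (f + V) + (-15/2 + 4²) = (V + f) + (-15/2 + 16) = (V + f) + 17/2 = 17/2 + V + f)
(Z(0, 8) + 39)² = ((17/2 + 8 + 0) + 39)² = (33/2 + 39)² = (111/2)² = 12321/4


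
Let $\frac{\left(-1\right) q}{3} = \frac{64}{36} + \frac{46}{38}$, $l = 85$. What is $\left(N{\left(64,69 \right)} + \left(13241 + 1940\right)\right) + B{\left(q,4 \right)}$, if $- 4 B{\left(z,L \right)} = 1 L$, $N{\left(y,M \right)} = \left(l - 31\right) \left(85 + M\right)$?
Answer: $23496$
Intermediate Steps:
$q = - \frac{511}{57}$ ($q = - 3 \left(\frac{64}{36} + \frac{46}{38}\right) = - 3 \left(64 \cdot \frac{1}{36} + 46 \cdot \frac{1}{38}\right) = - 3 \left(\frac{16}{9} + \frac{23}{19}\right) = \left(-3\right) \frac{511}{171} = - \frac{511}{57} \approx -8.9649$)
$N{\left(y,M \right)} = 4590 + 54 M$ ($N{\left(y,M \right)} = \left(85 - 31\right) \left(85 + M\right) = 54 \left(85 + M\right) = 4590 + 54 M$)
$B{\left(z,L \right)} = - \frac{L}{4}$ ($B{\left(z,L \right)} = - \frac{1 L}{4} = - \frac{L}{4}$)
$\left(N{\left(64,69 \right)} + \left(13241 + 1940\right)\right) + B{\left(q,4 \right)} = \left(\left(4590 + 54 \cdot 69\right) + \left(13241 + 1940\right)\right) - 1 = \left(\left(4590 + 3726\right) + 15181\right) - 1 = \left(8316 + 15181\right) - 1 = 23497 - 1 = 23496$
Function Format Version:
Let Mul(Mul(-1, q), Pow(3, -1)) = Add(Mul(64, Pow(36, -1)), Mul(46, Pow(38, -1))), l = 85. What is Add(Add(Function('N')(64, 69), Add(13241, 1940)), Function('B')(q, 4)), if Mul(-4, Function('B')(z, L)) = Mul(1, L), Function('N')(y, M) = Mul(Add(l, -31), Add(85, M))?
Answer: 23496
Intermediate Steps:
q = Rational(-511, 57) (q = Mul(-3, Add(Mul(64, Pow(36, -1)), Mul(46, Pow(38, -1)))) = Mul(-3, Add(Mul(64, Rational(1, 36)), Mul(46, Rational(1, 38)))) = Mul(-3, Add(Rational(16, 9), Rational(23, 19))) = Mul(-3, Rational(511, 171)) = Rational(-511, 57) ≈ -8.9649)
Function('N')(y, M) = Add(4590, Mul(54, M)) (Function('N')(y, M) = Mul(Add(85, -31), Add(85, M)) = Mul(54, Add(85, M)) = Add(4590, Mul(54, M)))
Function('B')(z, L) = Mul(Rational(-1, 4), L) (Function('B')(z, L) = Mul(Rational(-1, 4), Mul(1, L)) = Mul(Rational(-1, 4), L))
Add(Add(Function('N')(64, 69), Add(13241, 1940)), Function('B')(q, 4)) = Add(Add(Add(4590, Mul(54, 69)), Add(13241, 1940)), Mul(Rational(-1, 4), 4)) = Add(Add(Add(4590, 3726), 15181), -1) = Add(Add(8316, 15181), -1) = Add(23497, -1) = 23496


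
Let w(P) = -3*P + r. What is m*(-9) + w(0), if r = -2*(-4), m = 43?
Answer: -379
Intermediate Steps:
r = 8
w(P) = 8 - 3*P (w(P) = -3*P + 8 = 8 - 3*P)
m*(-9) + w(0) = 43*(-9) + (8 - 3*0) = -387 + (8 + 0) = -387 + 8 = -379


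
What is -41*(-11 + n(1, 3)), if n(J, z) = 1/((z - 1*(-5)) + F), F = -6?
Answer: 861/2 ≈ 430.50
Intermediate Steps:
n(J, z) = 1/(-1 + z) (n(J, z) = 1/((z - 1*(-5)) - 6) = 1/((z + 5) - 6) = 1/((5 + z) - 6) = 1/(-1 + z))
-41*(-11 + n(1, 3)) = -41*(-11 + 1/(-1 + 3)) = -41*(-11 + 1/2) = -41*(-11 + ½) = -41*(-21/2) = 861/2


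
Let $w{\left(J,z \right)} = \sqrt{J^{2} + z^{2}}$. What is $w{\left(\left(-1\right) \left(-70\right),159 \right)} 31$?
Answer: $31 \sqrt{30181} \approx 5385.5$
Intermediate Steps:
$w{\left(\left(-1\right) \left(-70\right),159 \right)} 31 = \sqrt{\left(\left(-1\right) \left(-70\right)\right)^{2} + 159^{2}} \cdot 31 = \sqrt{70^{2} + 25281} \cdot 31 = \sqrt{4900 + 25281} \cdot 31 = \sqrt{30181} \cdot 31 = 31 \sqrt{30181}$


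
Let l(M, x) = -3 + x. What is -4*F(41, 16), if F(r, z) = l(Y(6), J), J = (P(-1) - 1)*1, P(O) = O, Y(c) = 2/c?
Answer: 20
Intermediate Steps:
J = -2 (J = (-1 - 1)*1 = -2*1 = -2)
F(r, z) = -5 (F(r, z) = -3 - 2 = -5)
-4*F(41, 16) = -4*(-5) = 20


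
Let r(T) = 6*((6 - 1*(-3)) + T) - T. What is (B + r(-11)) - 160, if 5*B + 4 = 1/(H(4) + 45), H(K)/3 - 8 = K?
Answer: -65528/405 ≈ -161.80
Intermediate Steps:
H(K) = 24 + 3*K
B = -323/405 (B = -4/5 + 1/(5*((24 + 3*4) + 45)) = -4/5 + 1/(5*((24 + 12) + 45)) = -4/5 + 1/(5*(36 + 45)) = -4/5 + (1/5)/81 = -4/5 + (1/5)*(1/81) = -4/5 + 1/405 = -323/405 ≈ -0.79753)
r(T) = 54 + 5*T (r(T) = 6*((6 + 3) + T) - T = 6*(9 + T) - T = (54 + 6*T) - T = 54 + 5*T)
(B + r(-11)) - 160 = (-323/405 + (54 + 5*(-11))) - 160 = (-323/405 + (54 - 55)) - 160 = (-323/405 - 1) - 160 = -728/405 - 160 = -65528/405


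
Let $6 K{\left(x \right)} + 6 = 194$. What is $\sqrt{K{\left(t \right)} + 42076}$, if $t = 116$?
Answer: $\frac{7 \sqrt{7734}}{3} \approx 205.2$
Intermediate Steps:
$K{\left(x \right)} = \frac{94}{3}$ ($K{\left(x \right)} = -1 + \frac{1}{6} \cdot 194 = -1 + \frac{97}{3} = \frac{94}{3}$)
$\sqrt{K{\left(t \right)} + 42076} = \sqrt{\frac{94}{3} + 42076} = \sqrt{\frac{126322}{3}} = \frac{7 \sqrt{7734}}{3}$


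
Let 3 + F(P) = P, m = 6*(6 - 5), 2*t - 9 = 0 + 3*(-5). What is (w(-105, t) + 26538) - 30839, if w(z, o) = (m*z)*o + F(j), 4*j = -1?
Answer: -9657/4 ≈ -2414.3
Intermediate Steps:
j = -¼ (j = (¼)*(-1) = -¼ ≈ -0.25000)
t = -3 (t = 9/2 + (0 + 3*(-5))/2 = 9/2 + (0 - 15)/2 = 9/2 + (½)*(-15) = 9/2 - 15/2 = -3)
m = 6 (m = 6*1 = 6)
F(P) = -3 + P
w(z, o) = -13/4 + 6*o*z (w(z, o) = (6*z)*o + (-3 - ¼) = 6*o*z - 13/4 = -13/4 + 6*o*z)
(w(-105, t) + 26538) - 30839 = ((-13/4 + 6*(-3)*(-105)) + 26538) - 30839 = ((-13/4 + 1890) + 26538) - 30839 = (7547/4 + 26538) - 30839 = 113699/4 - 30839 = -9657/4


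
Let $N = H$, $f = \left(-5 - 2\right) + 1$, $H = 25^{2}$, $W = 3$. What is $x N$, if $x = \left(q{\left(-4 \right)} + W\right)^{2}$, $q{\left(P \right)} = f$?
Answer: $5625$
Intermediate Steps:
$H = 625$
$f = -6$ ($f = -7 + 1 = -6$)
$q{\left(P \right)} = -6$
$x = 9$ ($x = \left(-6 + 3\right)^{2} = \left(-3\right)^{2} = 9$)
$N = 625$
$x N = 9 \cdot 625 = 5625$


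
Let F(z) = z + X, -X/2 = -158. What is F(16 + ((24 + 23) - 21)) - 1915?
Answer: -1557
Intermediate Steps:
X = 316 (X = -2*(-158) = 316)
F(z) = 316 + z (F(z) = z + 316 = 316 + z)
F(16 + ((24 + 23) - 21)) - 1915 = (316 + (16 + ((24 + 23) - 21))) - 1915 = (316 + (16 + (47 - 21))) - 1915 = (316 + (16 + 26)) - 1915 = (316 + 42) - 1915 = 358 - 1915 = -1557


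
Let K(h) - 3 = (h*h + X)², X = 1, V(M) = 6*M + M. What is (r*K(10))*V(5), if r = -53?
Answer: -18928420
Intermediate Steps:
V(M) = 7*M
K(h) = 3 + (1 + h²)² (K(h) = 3 + (h*h + 1)² = 3 + (h² + 1)² = 3 + (1 + h²)²)
(r*K(10))*V(5) = (-53*(3 + (1 + 10²)²))*(7*5) = -53*(3 + (1 + 100)²)*35 = -53*(3 + 101²)*35 = -53*(3 + 10201)*35 = -53*10204*35 = -540812*35 = -18928420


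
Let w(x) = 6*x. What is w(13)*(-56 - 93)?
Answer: -11622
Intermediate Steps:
w(13)*(-56 - 93) = (6*13)*(-56 - 93) = 78*(-149) = -11622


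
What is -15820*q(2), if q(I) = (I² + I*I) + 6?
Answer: -221480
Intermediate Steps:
q(I) = 6 + 2*I² (q(I) = (I² + I²) + 6 = 2*I² + 6 = 6 + 2*I²)
-15820*q(2) = -15820*(6 + 2*2²) = -15820*(6 + 2*4) = -15820*(6 + 8) = -15820*14 = -221480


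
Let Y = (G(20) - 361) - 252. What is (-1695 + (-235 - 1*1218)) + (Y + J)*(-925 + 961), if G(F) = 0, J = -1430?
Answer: -76696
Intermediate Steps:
Y = -613 (Y = (0 - 361) - 252 = -361 - 252 = -613)
(-1695 + (-235 - 1*1218)) + (Y + J)*(-925 + 961) = (-1695 + (-235 - 1*1218)) + (-613 - 1430)*(-925 + 961) = (-1695 + (-235 - 1218)) - 2043*36 = (-1695 - 1453) - 73548 = -3148 - 73548 = -76696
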